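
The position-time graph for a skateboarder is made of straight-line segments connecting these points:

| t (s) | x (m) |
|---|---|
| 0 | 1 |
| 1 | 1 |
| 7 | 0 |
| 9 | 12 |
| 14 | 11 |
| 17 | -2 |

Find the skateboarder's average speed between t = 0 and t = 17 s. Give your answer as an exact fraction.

27/17 m/s

Average speed = (total path length)/(elapsed time); on a piecewise-linear x-t graph the path length is Σ|Δx|.
0–1 s: |Δx| = |1 − 1| = 0 m
1–7 s: |Δx| = |0 − 1| = 1 m
7–9 s: |Δx| = |12 − 0| = 12 m
9–14 s: |Δx| = |11 − 12| = 1 m
14–17 s: |Δx| = |-2 − 11| = 13 m
Total path = 27 m; average speed = 27/17 = 27/17 m/s.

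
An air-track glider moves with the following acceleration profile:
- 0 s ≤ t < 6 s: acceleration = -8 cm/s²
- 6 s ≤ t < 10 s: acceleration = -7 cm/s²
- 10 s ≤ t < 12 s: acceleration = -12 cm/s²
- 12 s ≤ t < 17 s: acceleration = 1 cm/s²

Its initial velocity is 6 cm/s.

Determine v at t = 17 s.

-89 cm/s

Δv equals the area under the a-t graph; then v = v₀ + Δv.
0–6 s: -8 × 6 = -48 cm/s
6–10 s: -7 × 4 = -28 cm/s
10–12 s: -12 × 2 = -24 cm/s
12–17 s: 1 × 5 = 5 cm/s
Δv = -95 cm/s, so v(17) = 6 + (-95) = -89 cm/s.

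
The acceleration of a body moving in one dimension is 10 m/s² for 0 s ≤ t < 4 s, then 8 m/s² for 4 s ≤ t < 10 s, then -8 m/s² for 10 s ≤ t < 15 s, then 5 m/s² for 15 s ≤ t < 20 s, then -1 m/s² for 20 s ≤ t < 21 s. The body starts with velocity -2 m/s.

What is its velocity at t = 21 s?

70 m/s

Δv equals the area under the a-t graph; then v = v₀ + Δv.
0–4 s: 10 × 4 = 40 m/s
4–10 s: 8 × 6 = 48 m/s
10–15 s: -8 × 5 = -40 m/s
15–20 s: 5 × 5 = 25 m/s
20–21 s: -1 × 1 = -1 m/s
Δv = 72 m/s, so v(21) = -2 + (72) = 70 m/s.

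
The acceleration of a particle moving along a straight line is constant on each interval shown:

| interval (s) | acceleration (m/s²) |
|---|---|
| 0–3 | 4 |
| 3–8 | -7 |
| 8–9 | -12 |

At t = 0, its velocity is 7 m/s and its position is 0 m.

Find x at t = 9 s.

On each constant-a segment, Δv = aΔt and Δx = v₀Δt + ½aΔt²; chain segment to segment.
0–3 s: v starts 7 m/s; Δx = 7·3 + ½·4·3² = 39 m; v ends 19 m/s.
3–8 s: v starts 19 m/s; Δx = 19·5 + ½·-7·5² = 7.5 m; v ends -16 m/s.
8–9 s: v starts -16 m/s; Δx = -16·1 + ½·-12·1² = -22 m; v ends -28 m/s.
x(9) = 0 + Σ Δx = 24.5 m.

24.5 m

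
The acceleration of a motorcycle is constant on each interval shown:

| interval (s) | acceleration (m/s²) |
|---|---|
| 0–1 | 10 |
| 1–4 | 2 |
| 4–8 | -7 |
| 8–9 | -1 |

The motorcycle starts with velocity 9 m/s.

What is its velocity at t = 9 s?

-4 m/s

Δv equals the area under the a-t graph; then v = v₀ + Δv.
0–1 s: 10 × 1 = 10 m/s
1–4 s: 2 × 3 = 6 m/s
4–8 s: -7 × 4 = -28 m/s
8–9 s: -1 × 1 = -1 m/s
Δv = -13 m/s, so v(9) = 9 + (-13) = -4 m/s.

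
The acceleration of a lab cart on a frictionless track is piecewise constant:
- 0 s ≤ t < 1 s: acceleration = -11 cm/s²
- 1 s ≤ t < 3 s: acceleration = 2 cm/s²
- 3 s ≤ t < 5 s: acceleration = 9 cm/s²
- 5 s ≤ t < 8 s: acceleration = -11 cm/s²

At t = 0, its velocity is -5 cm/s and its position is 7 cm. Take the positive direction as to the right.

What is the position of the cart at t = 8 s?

On each constant-a segment, Δv = aΔt and Δx = v₀Δt + ½aΔt²; chain segment to segment.
0–1 s: v starts -5 cm/s; Δx = -5·1 + ½·-11·1² = -10.5 cm; v ends -16 cm/s.
1–3 s: v starts -16 cm/s; Δx = -16·2 + ½·2·2² = -28 cm; v ends -12 cm/s.
3–5 s: v starts -12 cm/s; Δx = -12·2 + ½·9·2² = -6 cm; v ends 6 cm/s.
5–8 s: v starts 6 cm/s; Δx = 6·3 + ½·-11·3² = -31.5 cm; v ends -27 cm/s.
x(8) = 7 + Σ Δx = -69 cm.

-69 cm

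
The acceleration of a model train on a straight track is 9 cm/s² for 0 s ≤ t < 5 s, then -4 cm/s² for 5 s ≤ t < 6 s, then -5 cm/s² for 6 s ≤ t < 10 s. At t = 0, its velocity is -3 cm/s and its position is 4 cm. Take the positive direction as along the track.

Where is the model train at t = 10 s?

On each constant-a segment, Δv = aΔt and Δx = v₀Δt + ½aΔt²; chain segment to segment.
0–5 s: v starts -3 cm/s; Δx = -3·5 + ½·9·5² = 97.5 cm; v ends 42 cm/s.
5–6 s: v starts 42 cm/s; Δx = 42·1 + ½·-4·1² = 40 cm; v ends 38 cm/s.
6–10 s: v starts 38 cm/s; Δx = 38·4 + ½·-5·4² = 112 cm; v ends 18 cm/s.
x(10) = 4 + Σ Δx = 253.5 cm.

253.5 cm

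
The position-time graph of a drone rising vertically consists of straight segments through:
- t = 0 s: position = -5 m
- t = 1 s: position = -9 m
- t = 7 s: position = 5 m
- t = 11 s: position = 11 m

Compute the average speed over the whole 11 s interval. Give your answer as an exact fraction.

Average speed = (total path length)/(elapsed time); on a piecewise-linear x-t graph the path length is Σ|Δx|.
0–1 s: |Δx| = |-9 − -5| = 4 m
1–7 s: |Δx| = |5 − -9| = 14 m
7–11 s: |Δx| = |11 − 5| = 6 m
Total path = 24 m; average speed = 24/11 = 24/11 m/s.

24/11 m/s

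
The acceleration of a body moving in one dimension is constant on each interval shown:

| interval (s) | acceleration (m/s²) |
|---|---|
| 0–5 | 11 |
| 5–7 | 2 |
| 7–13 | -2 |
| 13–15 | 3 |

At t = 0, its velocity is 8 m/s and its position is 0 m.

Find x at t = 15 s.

789.5 m

On each constant-a segment, Δv = aΔt and Δx = v₀Δt + ½aΔt²; chain segment to segment.
0–5 s: v starts 8 m/s; Δx = 8·5 + ½·11·5² = 177.5 m; v ends 63 m/s.
5–7 s: v starts 63 m/s; Δx = 63·2 + ½·2·2² = 130 m; v ends 67 m/s.
7–13 s: v starts 67 m/s; Δx = 67·6 + ½·-2·6² = 366 m; v ends 55 m/s.
13–15 s: v starts 55 m/s; Δx = 55·2 + ½·3·2² = 116 m; v ends 61 m/s.
x(15) = 0 + Σ Δx = 789.5 m.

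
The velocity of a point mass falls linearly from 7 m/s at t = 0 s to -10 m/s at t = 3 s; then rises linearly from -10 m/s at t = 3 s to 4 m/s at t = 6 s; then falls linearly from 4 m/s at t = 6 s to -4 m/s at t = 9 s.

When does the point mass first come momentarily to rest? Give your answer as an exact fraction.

v changes sign on 0–3 s (from 7 to -10); the graph is linear there, so v = 0 at t = 0 + (-7)·(3 − 0)/(-10 − 7) = 21/17 s.

t = 21/17 s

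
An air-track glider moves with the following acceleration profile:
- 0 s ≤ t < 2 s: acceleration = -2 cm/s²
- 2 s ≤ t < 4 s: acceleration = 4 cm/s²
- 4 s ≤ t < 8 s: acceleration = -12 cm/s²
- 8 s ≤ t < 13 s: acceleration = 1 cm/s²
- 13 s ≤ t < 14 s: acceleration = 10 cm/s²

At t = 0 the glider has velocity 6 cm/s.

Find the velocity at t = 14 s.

-23 cm/s

Δv equals the area under the a-t graph; then v = v₀ + Δv.
0–2 s: -2 × 2 = -4 cm/s
2–4 s: 4 × 2 = 8 cm/s
4–8 s: -12 × 4 = -48 cm/s
8–13 s: 1 × 5 = 5 cm/s
13–14 s: 10 × 1 = 10 cm/s
Δv = -29 cm/s, so v(14) = 6 + (-29) = -23 cm/s.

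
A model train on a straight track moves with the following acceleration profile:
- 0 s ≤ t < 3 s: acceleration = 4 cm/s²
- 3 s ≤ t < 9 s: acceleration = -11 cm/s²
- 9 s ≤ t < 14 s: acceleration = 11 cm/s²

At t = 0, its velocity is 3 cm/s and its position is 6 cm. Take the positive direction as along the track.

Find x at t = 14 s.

On each constant-a segment, Δv = aΔt and Δx = v₀Δt + ½aΔt²; chain segment to segment.
0–3 s: v starts 3 cm/s; Δx = 3·3 + ½·4·3² = 27 cm; v ends 15 cm/s.
3–9 s: v starts 15 cm/s; Δx = 15·6 + ½·-11·6² = -108 cm; v ends -51 cm/s.
9–14 s: v starts -51 cm/s; Δx = -51·5 + ½·11·5² = -117.5 cm; v ends 4 cm/s.
x(14) = 6 + Σ Δx = -192.5 cm.

-192.5 cm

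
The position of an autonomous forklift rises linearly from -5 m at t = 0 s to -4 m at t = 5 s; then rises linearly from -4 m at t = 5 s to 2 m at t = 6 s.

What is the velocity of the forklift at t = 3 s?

0.2 m/s

Velocity is the slope of the x-t graph on 0–5 s: (-4 − -5)/(5 − 0) = 0.2 m/s.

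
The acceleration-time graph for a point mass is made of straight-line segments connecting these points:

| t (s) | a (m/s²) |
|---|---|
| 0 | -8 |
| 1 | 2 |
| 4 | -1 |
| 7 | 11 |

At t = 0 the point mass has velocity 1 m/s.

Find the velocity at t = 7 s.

Δv equals the area under the a-t graph; then v = v₀ + Δv.
0–1 s: ½(-8 + 2)(1) = -3 m/s
1–4 s: ½(2 + -1)(3) = 1.5 m/s
4–7 s: ½(-1 + 11)(3) = 15 m/s
Δv = 13.5 m/s, so v(7) = 1 + (13.5) = 14.5 m/s.

14.5 m/s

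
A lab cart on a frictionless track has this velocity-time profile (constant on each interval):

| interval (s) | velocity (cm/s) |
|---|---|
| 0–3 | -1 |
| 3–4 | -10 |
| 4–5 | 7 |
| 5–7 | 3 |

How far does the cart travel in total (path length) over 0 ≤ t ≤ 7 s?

Total distance travelled is ∫|v| dt — sum the magnitudes of each area piece.
0–3 s: |-1| × 3 = 3 cm
3–4 s: |-10| × 1 = 10 cm
4–5 s: |7| × 1 = 7 cm
5–7 s: |3| × 2 = 6 cm
Total distance = 26 cm

26 cm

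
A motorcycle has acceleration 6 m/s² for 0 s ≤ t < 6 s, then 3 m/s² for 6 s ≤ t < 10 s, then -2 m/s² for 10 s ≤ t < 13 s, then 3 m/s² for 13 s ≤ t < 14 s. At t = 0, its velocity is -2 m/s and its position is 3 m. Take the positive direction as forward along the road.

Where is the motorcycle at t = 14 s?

On each constant-a segment, Δv = aΔt and Δx = v₀Δt + ½aΔt²; chain segment to segment.
0–6 s: v starts -2 m/s; Δx = -2·6 + ½·6·6² = 96 m; v ends 34 m/s.
6–10 s: v starts 34 m/s; Δx = 34·4 + ½·3·4² = 160 m; v ends 46 m/s.
10–13 s: v starts 46 m/s; Δx = 46·3 + ½·-2·3² = 129 m; v ends 40 m/s.
13–14 s: v starts 40 m/s; Δx = 40·1 + ½·3·1² = 41.5 m; v ends 43 m/s.
x(14) = 3 + Σ Δx = 429.5 m.

429.5 m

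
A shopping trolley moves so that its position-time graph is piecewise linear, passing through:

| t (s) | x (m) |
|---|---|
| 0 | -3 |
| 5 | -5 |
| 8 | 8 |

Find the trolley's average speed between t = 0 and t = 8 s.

1.875 m/s

Average speed = (total path length)/(elapsed time); on a piecewise-linear x-t graph the path length is Σ|Δx|.
0–5 s: |Δx| = |-5 − -3| = 2 m
5–8 s: |Δx| = |8 − -5| = 13 m
Total path = 15 m; average speed = 15/8 = 1.875 m/s.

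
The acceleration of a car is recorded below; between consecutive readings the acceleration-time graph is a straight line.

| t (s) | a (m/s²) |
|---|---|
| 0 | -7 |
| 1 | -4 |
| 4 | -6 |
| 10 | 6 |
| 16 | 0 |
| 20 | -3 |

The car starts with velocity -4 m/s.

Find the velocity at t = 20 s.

Δv equals the area under the a-t graph; then v = v₀ + Δv.
0–1 s: ½(-7 + -4)(1) = -5.5 m/s
1–4 s: ½(-4 + -6)(3) = -15 m/s
4–10 s: ½(-6 + 6)(6) = 0 m/s
10–16 s: ½(6 + 0)(6) = 18 m/s
16–20 s: ½(0 + -3)(4) = -6 m/s
Δv = -8.5 m/s, so v(20) = -4 + (-8.5) = -12.5 m/s.

-12.5 m/s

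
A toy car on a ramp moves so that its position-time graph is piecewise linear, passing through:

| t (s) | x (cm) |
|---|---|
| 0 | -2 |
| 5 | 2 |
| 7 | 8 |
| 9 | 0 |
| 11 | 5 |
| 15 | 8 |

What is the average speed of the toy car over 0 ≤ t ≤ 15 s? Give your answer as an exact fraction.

26/15 cm/s

Average speed = (total path length)/(elapsed time); on a piecewise-linear x-t graph the path length is Σ|Δx|.
0–5 s: |Δx| = |2 − -2| = 4 cm
5–7 s: |Δx| = |8 − 2| = 6 cm
7–9 s: |Δx| = |0 − 8| = 8 cm
9–11 s: |Δx| = |5 − 0| = 5 cm
11–15 s: |Δx| = |8 − 5| = 3 cm
Total path = 26 cm; average speed = 26/15 = 26/15 cm/s.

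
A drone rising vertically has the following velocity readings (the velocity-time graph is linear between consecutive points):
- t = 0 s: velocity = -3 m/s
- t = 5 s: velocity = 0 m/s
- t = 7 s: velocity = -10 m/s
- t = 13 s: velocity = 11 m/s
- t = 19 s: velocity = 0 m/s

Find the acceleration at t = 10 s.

3.5 m/s²

Acceleration is the slope of the v-t graph on 7–13 s: (11 − -10)/(13 − 7) = 3.5 m/s².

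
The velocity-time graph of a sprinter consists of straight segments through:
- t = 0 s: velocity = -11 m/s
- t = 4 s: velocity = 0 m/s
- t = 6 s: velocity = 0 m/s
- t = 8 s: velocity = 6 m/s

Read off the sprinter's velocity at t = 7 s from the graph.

3 m/s

On 6–8 s the graph is linear from 0 to 6 m/s: v(7) = 0 + (6 − 0)·(7 − 6)/(8 − 6) = 3 m/s.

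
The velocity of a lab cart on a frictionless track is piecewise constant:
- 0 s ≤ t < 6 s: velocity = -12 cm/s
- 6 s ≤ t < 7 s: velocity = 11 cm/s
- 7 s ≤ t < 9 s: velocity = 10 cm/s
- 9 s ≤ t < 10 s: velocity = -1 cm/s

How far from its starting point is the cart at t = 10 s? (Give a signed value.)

-42 cm

Displacement is the signed area under the v-t curve.
0–6 s: -12 × 6 = -72 cm
6–7 s: 11 × 1 = 11 cm
7–9 s: 10 × 2 = 20 cm
9–10 s: -1 × 1 = -1 cm
Net displacement = -42 cm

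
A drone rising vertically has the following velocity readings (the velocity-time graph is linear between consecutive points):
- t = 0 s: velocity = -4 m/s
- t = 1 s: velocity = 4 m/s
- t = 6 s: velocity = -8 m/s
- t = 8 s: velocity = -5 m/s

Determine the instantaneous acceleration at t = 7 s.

Acceleration is the slope of the v-t graph on 6–8 s: (-5 − -8)/(8 − 6) = 1.5 m/s².

1.5 m/s²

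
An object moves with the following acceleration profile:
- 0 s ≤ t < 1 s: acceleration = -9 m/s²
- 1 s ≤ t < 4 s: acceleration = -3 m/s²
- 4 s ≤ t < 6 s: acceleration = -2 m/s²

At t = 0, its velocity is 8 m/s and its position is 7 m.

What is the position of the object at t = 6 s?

On each constant-a segment, Δv = aΔt and Δx = v₀Δt + ½aΔt²; chain segment to segment.
0–1 s: v starts 8 m/s; Δx = 8·1 + ½·-9·1² = 3.5 m; v ends -1 m/s.
1–4 s: v starts -1 m/s; Δx = -1·3 + ½·-3·3² = -16.5 m; v ends -10 m/s.
4–6 s: v starts -10 m/s; Δx = -10·2 + ½·-2·2² = -24 m; v ends -14 m/s.
x(6) = 7 + Σ Δx = -30 m.

-30 m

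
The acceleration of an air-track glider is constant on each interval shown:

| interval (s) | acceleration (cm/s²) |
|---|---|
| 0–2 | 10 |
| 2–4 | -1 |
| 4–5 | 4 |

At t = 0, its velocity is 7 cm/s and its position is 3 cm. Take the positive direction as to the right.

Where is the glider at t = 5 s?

116 cm

On each constant-a segment, Δv = aΔt and Δx = v₀Δt + ½aΔt²; chain segment to segment.
0–2 s: v starts 7 cm/s; Δx = 7·2 + ½·10·2² = 34 cm; v ends 27 cm/s.
2–4 s: v starts 27 cm/s; Δx = 27·2 + ½·-1·2² = 52 cm; v ends 25 cm/s.
4–5 s: v starts 25 cm/s; Δx = 25·1 + ½·4·1² = 27 cm; v ends 29 cm/s.
x(5) = 3 + Σ Δx = 116 cm.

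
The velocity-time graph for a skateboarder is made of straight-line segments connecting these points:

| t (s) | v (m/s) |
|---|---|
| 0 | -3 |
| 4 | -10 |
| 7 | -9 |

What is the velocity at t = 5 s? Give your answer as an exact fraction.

On 4–7 s the graph is linear from -10 to -9 m/s: v(5) = -10 + (-9 − -10)·(5 − 4)/(7 − 4) = -29/3 m/s.

-29/3 m/s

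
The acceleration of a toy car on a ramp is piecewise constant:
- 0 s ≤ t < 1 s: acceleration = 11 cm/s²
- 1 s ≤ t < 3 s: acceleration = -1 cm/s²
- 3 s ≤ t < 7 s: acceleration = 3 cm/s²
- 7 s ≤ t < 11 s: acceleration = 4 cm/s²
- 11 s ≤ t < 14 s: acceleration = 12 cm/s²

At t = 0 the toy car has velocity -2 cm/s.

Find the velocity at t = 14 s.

71 cm/s

Δv equals the area under the a-t graph; then v = v₀ + Δv.
0–1 s: 11 × 1 = 11 cm/s
1–3 s: -1 × 2 = -2 cm/s
3–7 s: 3 × 4 = 12 cm/s
7–11 s: 4 × 4 = 16 cm/s
11–14 s: 12 × 3 = 36 cm/s
Δv = 73 cm/s, so v(14) = -2 + (73) = 71 cm/s.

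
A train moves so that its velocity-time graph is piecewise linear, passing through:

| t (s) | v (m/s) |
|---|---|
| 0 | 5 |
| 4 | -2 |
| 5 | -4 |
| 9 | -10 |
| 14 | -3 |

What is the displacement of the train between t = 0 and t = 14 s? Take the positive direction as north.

-57.5 m

Net displacement equals the area under the velocity-time graph (areas below the axis count negative).
0–4 s: ½(5 + -2)(4) = 6 m
4–5 s: ½(-2 + -4)(1) = -3 m
5–9 s: ½(-4 + -10)(4) = -28 m
9–14 s: ½(-10 + -3)(5) = -32.5 m
Net displacement = -57.5 m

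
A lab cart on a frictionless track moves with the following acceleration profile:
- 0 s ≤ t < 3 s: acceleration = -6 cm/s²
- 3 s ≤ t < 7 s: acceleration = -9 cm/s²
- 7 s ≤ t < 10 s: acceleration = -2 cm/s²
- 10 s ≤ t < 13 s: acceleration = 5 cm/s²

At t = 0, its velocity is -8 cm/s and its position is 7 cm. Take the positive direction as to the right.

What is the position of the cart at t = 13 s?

On each constant-a segment, Δv = aΔt and Δx = v₀Δt + ½aΔt²; chain segment to segment.
0–3 s: v starts -8 cm/s; Δx = -8·3 + ½·-6·3² = -51 cm; v ends -26 cm/s.
3–7 s: v starts -26 cm/s; Δx = -26·4 + ½·-9·4² = -176 cm; v ends -62 cm/s.
7–10 s: v starts -62 cm/s; Δx = -62·3 + ½·-2·3² = -195 cm; v ends -68 cm/s.
10–13 s: v starts -68 cm/s; Δx = -68·3 + ½·5·3² = -181.5 cm; v ends -53 cm/s.
x(13) = 7 + Σ Δx = -596.5 cm.

-596.5 cm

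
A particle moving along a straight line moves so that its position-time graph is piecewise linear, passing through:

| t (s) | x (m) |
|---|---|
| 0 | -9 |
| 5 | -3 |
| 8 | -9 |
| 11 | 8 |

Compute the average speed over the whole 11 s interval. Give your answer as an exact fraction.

29/11 m/s

Average speed = (total path length)/(elapsed time); on a piecewise-linear x-t graph the path length is Σ|Δx|.
0–5 s: |Δx| = |-3 − -9| = 6 m
5–8 s: |Δx| = |-9 − -3| = 6 m
8–11 s: |Δx| = |8 − -9| = 17 m
Total path = 29 m; average speed = 29/11 = 29/11 m/s.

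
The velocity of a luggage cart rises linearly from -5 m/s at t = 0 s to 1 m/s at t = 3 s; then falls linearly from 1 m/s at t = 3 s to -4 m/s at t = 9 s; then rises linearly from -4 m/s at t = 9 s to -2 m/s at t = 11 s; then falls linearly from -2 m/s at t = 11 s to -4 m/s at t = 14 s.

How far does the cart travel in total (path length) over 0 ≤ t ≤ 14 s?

Total distance travelled is ∫|v| dt — sum the magnitudes of each area piece.
0–3 s: v = 0 at t = 2.5 s; triangle areas 6.25 + 0.25 = 6.5 m
3–9 s: v = 0 at t = 4.2 s; triangle areas 0.6 + 9.6 = 10.2 m
9–11 s: |½(-4 + -2)(2)| = 6 m
11–14 s: |½(-2 + -4)(3)| = 9 m
Total distance = 31.7 m

31.7 m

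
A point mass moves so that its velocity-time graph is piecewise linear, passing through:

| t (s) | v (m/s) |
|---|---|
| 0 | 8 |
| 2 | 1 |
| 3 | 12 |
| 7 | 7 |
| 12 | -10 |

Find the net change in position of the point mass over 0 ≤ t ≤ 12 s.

46 m

Displacement is the signed area under the v-t curve.
0–2 s: ½(8 + 1)(2) = 9 m
2–3 s: ½(1 + 12)(1) = 6.5 m
3–7 s: ½(12 + 7)(4) = 38 m
7–12 s: ½(7 + -10)(5) = -7.5 m
Net displacement = 46 m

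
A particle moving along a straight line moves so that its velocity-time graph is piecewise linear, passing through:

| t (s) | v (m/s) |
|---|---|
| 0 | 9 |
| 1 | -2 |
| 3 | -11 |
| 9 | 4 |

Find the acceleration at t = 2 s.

Acceleration is the slope of the v-t graph on 1–3 s: (-11 − -2)/(3 − 1) = -4.5 m/s².

-4.5 m/s²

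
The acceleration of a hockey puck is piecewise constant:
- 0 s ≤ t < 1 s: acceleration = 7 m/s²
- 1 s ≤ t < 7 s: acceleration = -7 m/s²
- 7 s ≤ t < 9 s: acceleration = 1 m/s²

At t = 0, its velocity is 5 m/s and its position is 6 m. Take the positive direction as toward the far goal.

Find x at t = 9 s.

-97.5 m

On each constant-a segment, Δv = aΔt and Δx = v₀Δt + ½aΔt²; chain segment to segment.
0–1 s: v starts 5 m/s; Δx = 5·1 + ½·7·1² = 8.5 m; v ends 12 m/s.
1–7 s: v starts 12 m/s; Δx = 12·6 + ½·-7·6² = -54 m; v ends -30 m/s.
7–9 s: v starts -30 m/s; Δx = -30·2 + ½·1·2² = -58 m; v ends -28 m/s.
x(9) = 6 + Σ Δx = -97.5 m.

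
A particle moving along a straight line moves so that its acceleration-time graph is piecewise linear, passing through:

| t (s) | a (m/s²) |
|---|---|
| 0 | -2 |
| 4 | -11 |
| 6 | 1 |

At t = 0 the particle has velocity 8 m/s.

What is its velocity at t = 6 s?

Δv equals the area under the a-t graph; then v = v₀ + Δv.
0–4 s: ½(-2 + -11)(4) = -26 m/s
4–6 s: ½(-11 + 1)(2) = -10 m/s
Δv = -36 m/s, so v(6) = 8 + (-36) = -28 m/s.

-28 m/s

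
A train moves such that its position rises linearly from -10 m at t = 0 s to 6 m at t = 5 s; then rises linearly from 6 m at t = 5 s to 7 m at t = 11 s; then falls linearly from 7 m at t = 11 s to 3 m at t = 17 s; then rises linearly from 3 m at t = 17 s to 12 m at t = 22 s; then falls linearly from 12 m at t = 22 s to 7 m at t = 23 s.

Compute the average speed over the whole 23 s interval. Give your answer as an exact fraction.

Average speed = (total path length)/(elapsed time); on a piecewise-linear x-t graph the path length is Σ|Δx|.
0–5 s: |Δx| = |6 − -10| = 16 m
5–11 s: |Δx| = |7 − 6| = 1 m
11–17 s: |Δx| = |3 − 7| = 4 m
17–22 s: |Δx| = |12 − 3| = 9 m
22–23 s: |Δx| = |7 − 12| = 5 m
Total path = 35 m; average speed = 35/23 = 35/23 m/s.

35/23 m/s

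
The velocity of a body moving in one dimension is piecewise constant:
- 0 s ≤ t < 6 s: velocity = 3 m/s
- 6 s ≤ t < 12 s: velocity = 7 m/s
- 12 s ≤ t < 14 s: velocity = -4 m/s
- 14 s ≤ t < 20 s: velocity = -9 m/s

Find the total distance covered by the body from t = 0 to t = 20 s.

Total distance travelled is ∫|v| dt — sum the magnitudes of each area piece.
0–6 s: |3| × 6 = 18 m
6–12 s: |7| × 6 = 42 m
12–14 s: |-4| × 2 = 8 m
14–20 s: |-9| × 6 = 54 m
Total distance = 122 m

122 m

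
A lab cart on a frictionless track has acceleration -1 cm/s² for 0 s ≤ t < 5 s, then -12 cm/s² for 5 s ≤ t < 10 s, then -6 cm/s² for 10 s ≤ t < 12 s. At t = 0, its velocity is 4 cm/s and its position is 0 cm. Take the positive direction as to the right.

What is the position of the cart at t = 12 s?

On each constant-a segment, Δv = aΔt and Δx = v₀Δt + ½aΔt²; chain segment to segment.
0–5 s: v starts 4 cm/s; Δx = 4·5 + ½·-1·5² = 7.5 cm; v ends -1 cm/s.
5–10 s: v starts -1 cm/s; Δx = -1·5 + ½·-12·5² = -155 cm; v ends -61 cm/s.
10–12 s: v starts -61 cm/s; Δx = -61·2 + ½·-6·2² = -134 cm; v ends -73 cm/s.
x(12) = 0 + Σ Δx = -281.5 cm.

-281.5 cm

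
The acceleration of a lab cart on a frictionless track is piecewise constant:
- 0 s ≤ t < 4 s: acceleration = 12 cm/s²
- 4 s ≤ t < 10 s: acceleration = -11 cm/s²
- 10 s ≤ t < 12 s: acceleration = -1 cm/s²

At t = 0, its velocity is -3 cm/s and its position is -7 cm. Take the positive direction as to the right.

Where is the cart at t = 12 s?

105 cm

On each constant-a segment, Δv = aΔt and Δx = v₀Δt + ½aΔt²; chain segment to segment.
0–4 s: v starts -3 cm/s; Δx = -3·4 + ½·12·4² = 84 cm; v ends 45 cm/s.
4–10 s: v starts 45 cm/s; Δx = 45·6 + ½·-11·6² = 72 cm; v ends -21 cm/s.
10–12 s: v starts -21 cm/s; Δx = -21·2 + ½·-1·2² = -44 cm; v ends -23 cm/s.
x(12) = -7 + Σ Δx = 105 cm.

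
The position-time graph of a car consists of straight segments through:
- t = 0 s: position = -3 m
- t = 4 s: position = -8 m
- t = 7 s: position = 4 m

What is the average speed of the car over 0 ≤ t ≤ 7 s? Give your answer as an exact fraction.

Average speed = (total path length)/(elapsed time); on a piecewise-linear x-t graph the path length is Σ|Δx|.
0–4 s: |Δx| = |-8 − -3| = 5 m
4–7 s: |Δx| = |4 − -8| = 12 m
Total path = 17 m; average speed = 17/7 = 17/7 m/s.

17/7 m/s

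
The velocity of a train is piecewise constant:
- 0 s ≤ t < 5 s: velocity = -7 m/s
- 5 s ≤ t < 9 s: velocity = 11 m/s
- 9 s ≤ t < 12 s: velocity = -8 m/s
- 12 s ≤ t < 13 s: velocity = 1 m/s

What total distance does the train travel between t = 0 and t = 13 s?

104 m

Distance (not displacement) is the total path length: add the absolute areas under v-t.
0–5 s: |-7| × 5 = 35 m
5–9 s: |11| × 4 = 44 m
9–12 s: |-8| × 3 = 24 m
12–13 s: |1| × 1 = 1 m
Total distance = 104 m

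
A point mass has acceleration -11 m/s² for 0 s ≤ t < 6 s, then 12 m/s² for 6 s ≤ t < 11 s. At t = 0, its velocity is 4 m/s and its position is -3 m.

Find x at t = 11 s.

-337 m

On each constant-a segment, Δv = aΔt and Δx = v₀Δt + ½aΔt²; chain segment to segment.
0–6 s: v starts 4 m/s; Δx = 4·6 + ½·-11·6² = -174 m; v ends -62 m/s.
6–11 s: v starts -62 m/s; Δx = -62·5 + ½·12·5² = -160 m; v ends -2 m/s.
x(11) = -3 + Σ Δx = -337 m.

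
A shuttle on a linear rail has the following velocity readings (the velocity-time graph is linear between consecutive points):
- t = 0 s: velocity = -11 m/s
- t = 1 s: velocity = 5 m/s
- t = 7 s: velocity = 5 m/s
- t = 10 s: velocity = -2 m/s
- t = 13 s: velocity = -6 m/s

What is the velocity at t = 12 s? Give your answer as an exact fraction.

On 10–13 s the graph is linear from -2 to -6 m/s: v(12) = -2 + (-6 − -2)·(12 − 10)/(13 − 10) = -14/3 m/s.

-14/3 m/s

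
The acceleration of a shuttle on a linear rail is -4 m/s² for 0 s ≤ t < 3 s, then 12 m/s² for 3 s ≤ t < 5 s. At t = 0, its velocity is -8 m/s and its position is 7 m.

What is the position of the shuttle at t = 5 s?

On each constant-a segment, Δv = aΔt and Δx = v₀Δt + ½aΔt²; chain segment to segment.
0–3 s: v starts -8 m/s; Δx = -8·3 + ½·-4·3² = -42 m; v ends -20 m/s.
3–5 s: v starts -20 m/s; Δx = -20·2 + ½·12·2² = -16 m; v ends 4 m/s.
x(5) = 7 + Σ Δx = -51 m.

-51 m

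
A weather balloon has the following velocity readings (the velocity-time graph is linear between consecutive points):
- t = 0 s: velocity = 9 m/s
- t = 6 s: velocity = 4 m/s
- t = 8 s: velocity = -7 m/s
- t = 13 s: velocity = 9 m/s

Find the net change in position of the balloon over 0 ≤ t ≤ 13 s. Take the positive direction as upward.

41 m

Displacement is the signed area under the v-t curve.
0–6 s: ½(9 + 4)(6) = 39 m
6–8 s: ½(4 + -7)(2) = -3 m
8–13 s: ½(-7 + 9)(5) = 5 m
Net displacement = 41 m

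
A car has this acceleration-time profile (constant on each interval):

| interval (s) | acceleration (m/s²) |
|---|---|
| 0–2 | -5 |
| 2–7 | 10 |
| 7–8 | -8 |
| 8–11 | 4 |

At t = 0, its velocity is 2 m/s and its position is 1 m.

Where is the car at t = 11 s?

238 m

On each constant-a segment, Δv = aΔt and Δx = v₀Δt + ½aΔt²; chain segment to segment.
0–2 s: v starts 2 m/s; Δx = 2·2 + ½·-5·2² = -6 m; v ends -8 m/s.
2–7 s: v starts -8 m/s; Δx = -8·5 + ½·10·5² = 85 m; v ends 42 m/s.
7–8 s: v starts 42 m/s; Δx = 42·1 + ½·-8·1² = 38 m; v ends 34 m/s.
8–11 s: v starts 34 m/s; Δx = 34·3 + ½·4·3² = 120 m; v ends 46 m/s.
x(11) = 1 + Σ Δx = 238 m.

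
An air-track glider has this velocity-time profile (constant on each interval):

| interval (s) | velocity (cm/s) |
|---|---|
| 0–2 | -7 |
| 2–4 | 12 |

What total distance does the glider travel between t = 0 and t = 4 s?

38 cm

Distance (not displacement) is the total path length: add the absolute areas under v-t.
0–2 s: |-7| × 2 = 14 cm
2–4 s: |12| × 2 = 24 cm
Total distance = 38 cm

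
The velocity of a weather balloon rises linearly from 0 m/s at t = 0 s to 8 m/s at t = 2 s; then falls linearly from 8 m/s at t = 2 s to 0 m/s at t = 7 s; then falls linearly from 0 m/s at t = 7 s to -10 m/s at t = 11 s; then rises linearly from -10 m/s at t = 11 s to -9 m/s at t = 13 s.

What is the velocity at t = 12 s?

-9.5 m/s

On 11–13 s the graph is linear from -10 to -9 m/s: v(12) = -10 + (-9 − -10)·(12 − 11)/(13 − 11) = -9.5 m/s.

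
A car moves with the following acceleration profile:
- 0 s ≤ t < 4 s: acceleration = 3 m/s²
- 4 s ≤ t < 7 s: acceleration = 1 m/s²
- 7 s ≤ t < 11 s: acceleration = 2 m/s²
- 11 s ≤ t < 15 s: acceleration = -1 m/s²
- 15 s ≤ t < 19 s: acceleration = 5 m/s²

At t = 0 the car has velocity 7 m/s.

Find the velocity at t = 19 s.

Δv equals the area under the a-t graph; then v = v₀ + Δv.
0–4 s: 3 × 4 = 12 m/s
4–7 s: 1 × 3 = 3 m/s
7–11 s: 2 × 4 = 8 m/s
11–15 s: -1 × 4 = -4 m/s
15–19 s: 5 × 4 = 20 m/s
Δv = 39 m/s, so v(19) = 7 + (39) = 46 m/s.

46 m/s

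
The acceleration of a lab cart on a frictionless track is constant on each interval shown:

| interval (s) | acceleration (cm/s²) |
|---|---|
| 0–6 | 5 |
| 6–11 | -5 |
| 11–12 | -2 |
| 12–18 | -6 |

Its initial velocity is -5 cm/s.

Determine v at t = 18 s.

-38 cm/s

Δv equals the area under the a-t graph; then v = v₀ + Δv.
0–6 s: 5 × 6 = 30 cm/s
6–11 s: -5 × 5 = -25 cm/s
11–12 s: -2 × 1 = -2 cm/s
12–18 s: -6 × 6 = -36 cm/s
Δv = -33 cm/s, so v(18) = -5 + (-33) = -38 cm/s.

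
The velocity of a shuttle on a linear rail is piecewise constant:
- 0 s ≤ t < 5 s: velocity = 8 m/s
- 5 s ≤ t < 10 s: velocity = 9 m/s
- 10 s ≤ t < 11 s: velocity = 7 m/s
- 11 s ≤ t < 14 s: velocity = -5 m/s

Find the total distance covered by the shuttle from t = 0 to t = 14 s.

Total distance travelled is ∫|v| dt — sum the magnitudes of each area piece.
0–5 s: |8| × 5 = 40 m
5–10 s: |9| × 5 = 45 m
10–11 s: |7| × 1 = 7 m
11–14 s: |-5| × 3 = 15 m
Total distance = 107 m

107 m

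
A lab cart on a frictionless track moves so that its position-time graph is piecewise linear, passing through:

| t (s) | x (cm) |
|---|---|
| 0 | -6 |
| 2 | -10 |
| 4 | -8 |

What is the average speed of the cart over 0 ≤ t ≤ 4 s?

1.5 cm/s

Average speed = (total path length)/(elapsed time); on a piecewise-linear x-t graph the path length is Σ|Δx|.
0–2 s: |Δx| = |-10 − -6| = 4 cm
2–4 s: |Δx| = |-8 − -10| = 2 cm
Total path = 6 cm; average speed = 6/4 = 1.5 cm/s.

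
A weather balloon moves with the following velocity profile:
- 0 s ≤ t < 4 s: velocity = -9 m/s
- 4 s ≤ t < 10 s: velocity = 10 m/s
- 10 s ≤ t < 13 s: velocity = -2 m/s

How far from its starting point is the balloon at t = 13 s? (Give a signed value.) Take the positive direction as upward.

Net displacement equals the area under the velocity-time graph (areas below the axis count negative).
0–4 s: -9 × 4 = -36 m
4–10 s: 10 × 6 = 60 m
10–13 s: -2 × 3 = -6 m
Net displacement = 18 m

18 m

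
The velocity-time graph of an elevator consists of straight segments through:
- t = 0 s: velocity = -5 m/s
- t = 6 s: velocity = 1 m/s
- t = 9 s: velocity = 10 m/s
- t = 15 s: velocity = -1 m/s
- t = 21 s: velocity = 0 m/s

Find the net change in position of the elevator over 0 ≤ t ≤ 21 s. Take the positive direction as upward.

Net displacement equals the area under the velocity-time graph (areas below the axis count negative).
0–6 s: ½(-5 + 1)(6) = -12 m
6–9 s: ½(1 + 10)(3) = 16.5 m
9–15 s: ½(10 + -1)(6) = 27 m
15–21 s: ½(-1 + 0)(6) = -3 m
Net displacement = 28.5 m

28.5 m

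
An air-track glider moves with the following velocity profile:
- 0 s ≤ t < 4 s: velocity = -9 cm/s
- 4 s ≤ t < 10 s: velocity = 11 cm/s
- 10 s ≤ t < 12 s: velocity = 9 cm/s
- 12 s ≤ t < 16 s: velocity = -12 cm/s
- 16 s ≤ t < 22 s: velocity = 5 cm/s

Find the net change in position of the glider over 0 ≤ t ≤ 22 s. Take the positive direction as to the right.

Displacement is the signed area under the v-t curve.
0–4 s: -9 × 4 = -36 cm
4–10 s: 11 × 6 = 66 cm
10–12 s: 9 × 2 = 18 cm
12–16 s: -12 × 4 = -48 cm
16–22 s: 5 × 6 = 30 cm
Net displacement = 30 cm

30 cm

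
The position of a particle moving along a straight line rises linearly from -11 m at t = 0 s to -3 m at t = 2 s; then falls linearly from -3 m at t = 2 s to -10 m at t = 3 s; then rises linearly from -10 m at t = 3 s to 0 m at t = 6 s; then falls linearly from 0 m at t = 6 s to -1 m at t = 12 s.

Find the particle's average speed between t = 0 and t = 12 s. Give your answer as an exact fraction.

Average speed = (total path length)/(elapsed time); on a piecewise-linear x-t graph the path length is Σ|Δx|.
0–2 s: |Δx| = |-3 − -11| = 8 m
2–3 s: |Δx| = |-10 − -3| = 7 m
3–6 s: |Δx| = |0 − -10| = 10 m
6–12 s: |Δx| = |-1 − 0| = 1 m
Total path = 26 m; average speed = 26/12 = 13/6 m/s.

13/6 m/s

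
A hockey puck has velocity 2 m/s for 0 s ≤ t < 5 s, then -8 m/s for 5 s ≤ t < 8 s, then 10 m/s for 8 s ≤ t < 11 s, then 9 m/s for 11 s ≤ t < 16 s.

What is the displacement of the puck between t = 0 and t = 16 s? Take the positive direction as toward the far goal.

Displacement is the signed area under the v-t curve.
0–5 s: 2 × 5 = 10 m
5–8 s: -8 × 3 = -24 m
8–11 s: 10 × 3 = 30 m
11–16 s: 9 × 5 = 45 m
Net displacement = 61 m

61 m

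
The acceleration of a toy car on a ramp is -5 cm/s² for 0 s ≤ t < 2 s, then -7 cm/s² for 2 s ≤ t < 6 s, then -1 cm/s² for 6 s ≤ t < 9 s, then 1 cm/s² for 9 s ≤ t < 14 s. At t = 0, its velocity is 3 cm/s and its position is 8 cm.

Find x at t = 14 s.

-367 cm

On each constant-a segment, Δv = aΔt and Δx = v₀Δt + ½aΔt²; chain segment to segment.
0–2 s: v starts 3 cm/s; Δx = 3·2 + ½·-5·2² = -4 cm; v ends -7 cm/s.
2–6 s: v starts -7 cm/s; Δx = -7·4 + ½·-7·4² = -84 cm; v ends -35 cm/s.
6–9 s: v starts -35 cm/s; Δx = -35·3 + ½·-1·3² = -109.5 cm; v ends -38 cm/s.
9–14 s: v starts -38 cm/s; Δx = -38·5 + ½·1·5² = -177.5 cm; v ends -33 cm/s.
x(14) = 8 + Σ Δx = -367 cm.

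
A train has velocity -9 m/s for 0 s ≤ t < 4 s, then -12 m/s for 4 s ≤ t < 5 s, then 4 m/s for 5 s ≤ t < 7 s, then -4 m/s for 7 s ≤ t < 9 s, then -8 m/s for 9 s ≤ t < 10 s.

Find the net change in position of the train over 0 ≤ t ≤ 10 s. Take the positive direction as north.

Displacement is the signed area under the v-t curve.
0–4 s: -9 × 4 = -36 m
4–5 s: -12 × 1 = -12 m
5–7 s: 4 × 2 = 8 m
7–9 s: -4 × 2 = -8 m
9–10 s: -8 × 1 = -8 m
Net displacement = -56 m

-56 m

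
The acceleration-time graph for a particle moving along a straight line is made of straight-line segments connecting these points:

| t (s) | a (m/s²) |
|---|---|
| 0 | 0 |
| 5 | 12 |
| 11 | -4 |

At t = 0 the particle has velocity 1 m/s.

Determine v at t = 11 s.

Δv equals the area under the a-t graph; then v = v₀ + Δv.
0–5 s: ½(0 + 12)(5) = 30 m/s
5–11 s: ½(12 + -4)(6) = 24 m/s
Δv = 54 m/s, so v(11) = 1 + (54) = 55 m/s.

55 m/s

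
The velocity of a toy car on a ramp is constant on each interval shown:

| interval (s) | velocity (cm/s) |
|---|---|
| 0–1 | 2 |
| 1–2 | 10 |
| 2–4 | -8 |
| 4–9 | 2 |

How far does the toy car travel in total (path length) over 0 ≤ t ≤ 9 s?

Total distance travelled is ∫|v| dt — sum the magnitudes of each area piece.
0–1 s: |2| × 1 = 2 cm
1–2 s: |10| × 1 = 10 cm
2–4 s: |-8| × 2 = 16 cm
4–9 s: |2| × 5 = 10 cm
Total distance = 38 cm

38 cm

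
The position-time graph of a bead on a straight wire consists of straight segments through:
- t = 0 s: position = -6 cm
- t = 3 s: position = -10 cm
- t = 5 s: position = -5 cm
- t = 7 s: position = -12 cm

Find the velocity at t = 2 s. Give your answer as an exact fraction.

-4/3 cm/s

Velocity is the slope of the x-t graph on 0–3 s: (-10 − -6)/(3 − 0) = -4/3 cm/s.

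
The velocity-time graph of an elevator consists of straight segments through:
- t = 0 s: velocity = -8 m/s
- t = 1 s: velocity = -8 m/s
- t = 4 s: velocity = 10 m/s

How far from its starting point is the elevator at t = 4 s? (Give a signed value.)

-5 m

Net displacement equals the area under the velocity-time graph (areas below the axis count negative).
0–1 s: -8 × 1 = -8 m
1–4 s: ½(-8 + 10)(3) = 3 m
Net displacement = -5 m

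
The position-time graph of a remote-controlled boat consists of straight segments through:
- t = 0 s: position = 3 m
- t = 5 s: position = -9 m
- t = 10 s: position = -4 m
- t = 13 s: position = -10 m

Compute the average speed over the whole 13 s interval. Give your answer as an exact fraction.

Average speed = (total path length)/(elapsed time); on a piecewise-linear x-t graph the path length is Σ|Δx|.
0–5 s: |Δx| = |-9 − 3| = 12 m
5–10 s: |Δx| = |-4 − -9| = 5 m
10–13 s: |Δx| = |-10 − -4| = 6 m
Total path = 23 m; average speed = 23/13 = 23/13 m/s.

23/13 m/s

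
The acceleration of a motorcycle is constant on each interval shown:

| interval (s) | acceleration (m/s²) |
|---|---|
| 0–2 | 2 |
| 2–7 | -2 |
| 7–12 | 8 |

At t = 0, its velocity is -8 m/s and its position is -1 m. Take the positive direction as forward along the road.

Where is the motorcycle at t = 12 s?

On each constant-a segment, Δv = aΔt and Δx = v₀Δt + ½aΔt²; chain segment to segment.
0–2 s: v starts -8 m/s; Δx = -8·2 + ½·2·2² = -12 m; v ends -4 m/s.
2–7 s: v starts -4 m/s; Δx = -4·5 + ½·-2·5² = -45 m; v ends -14 m/s.
7–12 s: v starts -14 m/s; Δx = -14·5 + ½·8·5² = 30 m; v ends 26 m/s.
x(12) = -1 + Σ Δx = -28 m.

-28 m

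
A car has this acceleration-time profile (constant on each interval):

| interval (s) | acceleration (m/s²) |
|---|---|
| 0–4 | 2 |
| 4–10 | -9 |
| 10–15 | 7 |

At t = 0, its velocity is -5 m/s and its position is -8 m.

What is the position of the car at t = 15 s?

On each constant-a segment, Δv = aΔt and Δx = v₀Δt + ½aΔt²; chain segment to segment.
0–4 s: v starts -5 m/s; Δx = -5·4 + ½·2·4² = -4 m; v ends 3 m/s.
4–10 s: v starts 3 m/s; Δx = 3·6 + ½·-9·6² = -144 m; v ends -51 m/s.
10–15 s: v starts -51 m/s; Δx = -51·5 + ½·7·5² = -167.5 m; v ends -16 m/s.
x(15) = -8 + Σ Δx = -323.5 m.

-323.5 m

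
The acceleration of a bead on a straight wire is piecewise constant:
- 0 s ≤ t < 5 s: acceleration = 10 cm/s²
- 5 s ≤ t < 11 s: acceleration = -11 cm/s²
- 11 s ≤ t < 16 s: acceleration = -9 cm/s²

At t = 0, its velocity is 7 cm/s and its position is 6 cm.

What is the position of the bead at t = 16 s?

On each constant-a segment, Δv = aΔt and Δx = v₀Δt + ½aΔt²; chain segment to segment.
0–5 s: v starts 7 cm/s; Δx = 7·5 + ½·10·5² = 160 cm; v ends 57 cm/s.
5–11 s: v starts 57 cm/s; Δx = 57·6 + ½·-11·6² = 144 cm; v ends -9 cm/s.
11–16 s: v starts -9 cm/s; Δx = -9·5 + ½·-9·5² = -157.5 cm; v ends -54 cm/s.
x(16) = 6 + Σ Δx = 152.5 cm.

152.5 cm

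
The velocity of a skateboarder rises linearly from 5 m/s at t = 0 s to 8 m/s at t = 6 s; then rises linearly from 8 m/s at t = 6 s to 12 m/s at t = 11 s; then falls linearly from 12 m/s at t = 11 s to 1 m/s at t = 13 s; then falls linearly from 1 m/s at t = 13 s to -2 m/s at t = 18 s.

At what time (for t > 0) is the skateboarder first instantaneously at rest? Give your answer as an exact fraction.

t = 44/3 s

v changes sign on 13–18 s (from 1 to -2); the graph is linear there, so v = 0 at t = 13 + (-1)·(18 − 13)/(-2 − 1) = 44/3 s.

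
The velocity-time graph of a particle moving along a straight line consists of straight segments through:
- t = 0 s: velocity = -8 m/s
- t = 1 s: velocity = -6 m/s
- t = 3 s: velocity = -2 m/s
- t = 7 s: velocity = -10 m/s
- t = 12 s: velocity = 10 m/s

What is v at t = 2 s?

-4 m/s

On 1–3 s the graph is linear from -6 to -2 m/s: v(2) = -6 + (-2 − -6)·(2 − 1)/(3 − 1) = -4 m/s.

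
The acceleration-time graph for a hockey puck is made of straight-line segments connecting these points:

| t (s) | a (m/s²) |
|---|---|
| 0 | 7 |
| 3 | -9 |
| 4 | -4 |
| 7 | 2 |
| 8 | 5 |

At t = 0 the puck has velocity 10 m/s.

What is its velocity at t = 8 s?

1 m/s

Δv equals the area under the a-t graph; then v = v₀ + Δv.
0–3 s: ½(7 + -9)(3) = -3 m/s
3–4 s: ½(-9 + -4)(1) = -6.5 m/s
4–7 s: ½(-4 + 2)(3) = -3 m/s
7–8 s: ½(2 + 5)(1) = 3.5 m/s
Δv = -9 m/s, so v(8) = 10 + (-9) = 1 m/s.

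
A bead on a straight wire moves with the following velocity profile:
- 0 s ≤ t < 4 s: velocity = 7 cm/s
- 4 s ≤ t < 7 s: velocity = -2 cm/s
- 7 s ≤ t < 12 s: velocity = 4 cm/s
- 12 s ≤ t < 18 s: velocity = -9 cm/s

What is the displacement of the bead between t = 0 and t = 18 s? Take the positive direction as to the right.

-12 cm

Net displacement equals the area under the velocity-time graph (areas below the axis count negative).
0–4 s: 7 × 4 = 28 cm
4–7 s: -2 × 3 = -6 cm
7–12 s: 4 × 5 = 20 cm
12–18 s: -9 × 6 = -54 cm
Net displacement = -12 cm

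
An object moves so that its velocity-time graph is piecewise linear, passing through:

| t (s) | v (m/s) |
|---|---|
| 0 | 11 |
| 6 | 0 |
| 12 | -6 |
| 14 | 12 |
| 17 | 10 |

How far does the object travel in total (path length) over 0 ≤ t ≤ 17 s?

Total distance travelled is ∫|v| dt — sum the magnitudes of each area piece.
0–6 s: |½(11 + 0)(6)| = 33 m
6–12 s: |½(0 + -6)(6)| = 18 m
12–14 s: v = 0 at t = 38/3 s; triangle areas 2 + 8 = 10 m
14–17 s: |½(12 + 10)(3)| = 33 m
Total distance = 94 m

94 m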